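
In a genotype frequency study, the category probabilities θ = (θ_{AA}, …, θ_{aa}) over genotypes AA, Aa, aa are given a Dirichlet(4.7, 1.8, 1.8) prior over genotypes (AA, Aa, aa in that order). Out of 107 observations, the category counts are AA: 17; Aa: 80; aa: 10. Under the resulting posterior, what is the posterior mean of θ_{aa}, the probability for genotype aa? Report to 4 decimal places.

0.1023

The Dirichlet prior is conjugate to the Multinomial likelihood: each posterior αⱼ = prior αⱼ + observed count nⱼ.
Posterior concentration: (21.7, 81.8, 11.8), total = 115.3.
E[θ_{aa}|data] = α_{aa}/Σα = 11.8/115.3 = 0.1023.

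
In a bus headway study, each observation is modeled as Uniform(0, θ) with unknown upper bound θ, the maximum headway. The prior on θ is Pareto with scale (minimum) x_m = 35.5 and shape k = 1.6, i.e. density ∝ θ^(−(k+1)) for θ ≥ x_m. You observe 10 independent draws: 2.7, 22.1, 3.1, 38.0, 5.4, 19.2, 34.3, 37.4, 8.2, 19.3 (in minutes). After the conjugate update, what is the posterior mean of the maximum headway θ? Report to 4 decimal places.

A Pareto(scale x_m, shape k) prior on the upper bound θ of Uniform(0, θ) is conjugate: posterior is Pareto(max(x_m, max xᵢ), k + n).
Sample maximum = 38.0; prior scale x_m = 35.5 → posterior scale = max = 38.0.
Posterior shape = 1.6 + 10 = 11.6.
E[θ|data] = k·x_m/(k−1) = 11.6·38.0/10.6 = 41.5849.

41.5849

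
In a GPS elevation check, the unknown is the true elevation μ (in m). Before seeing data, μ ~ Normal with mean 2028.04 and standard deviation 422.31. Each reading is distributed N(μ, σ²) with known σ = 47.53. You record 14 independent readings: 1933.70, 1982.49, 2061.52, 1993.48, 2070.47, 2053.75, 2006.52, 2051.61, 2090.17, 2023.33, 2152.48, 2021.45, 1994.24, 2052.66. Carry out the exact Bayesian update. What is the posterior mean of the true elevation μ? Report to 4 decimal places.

2034.8417

For Normal data with known variance σ², a Normal(μ₀, σ₀²) prior on μ is conjugate. Posterior precision = 1/σ₀² + n/σ²; posterior mean is the precision-weighted average of μ₀ and x̄.
Σxᵢ = 1933.70 + 1982.49 + 2061.52 + 1993.48 + 2070.47 + 2053.75 + 2006.52 + 2051.61 + 2090.17 + 2023.33 + 2152.48 + 2021.45 + 1994.24 + 2052.66 = 28487.87, so n·x̄ = 28487.87.
σ₀² = 422.31² = 178345.7361, σ² = 47.53² = 2259.1009; σ² + n·σ₀² = 2259.1009 + 14·178345.7361 = 2499099.4063.
Posterior mean = (μ₀/σ₀² + n·x̄/σ²)/(1/σ₀² + n/σ²) = (σ²·μ₀ + σ₀²·n·x̄)/(σ² + n·σ₀²) = (2259.1009·2028.04 + 178345.7361·28487.87)/2499099.4063 = 5085271692.060343/2499099.4063 = 2034.8417.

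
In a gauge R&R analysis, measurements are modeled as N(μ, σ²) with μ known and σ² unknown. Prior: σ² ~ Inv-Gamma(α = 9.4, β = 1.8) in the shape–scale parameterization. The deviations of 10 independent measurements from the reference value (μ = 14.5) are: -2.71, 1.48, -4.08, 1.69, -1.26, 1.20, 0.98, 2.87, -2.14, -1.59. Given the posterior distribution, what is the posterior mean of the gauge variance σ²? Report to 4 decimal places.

1.9392

With known mean μ and an Inverse-Gamma(α, β) prior on σ², the Normal likelihood is conjugate: posterior is Inv-Gamma(α + n/2, β + Σ(xᵢ−μ)²/2).
Σ(xᵢ−μ)² = (-2.71)² + (1.48)² + (-4.08)² + (1.69)² + (-1.26)² + (1.20)² + (0.98)² + (2.87)² + (-2.14)² + (-1.59)² = 48.3696.
Posterior: Inv-Gamma(9.4 + 10/2, 1.8 + 48.3696/2) = Inv-Gamma(14.40, 25.98480).
E[σ²|data] = β/(α−1) = 25.98480/13.40 = 1.9392.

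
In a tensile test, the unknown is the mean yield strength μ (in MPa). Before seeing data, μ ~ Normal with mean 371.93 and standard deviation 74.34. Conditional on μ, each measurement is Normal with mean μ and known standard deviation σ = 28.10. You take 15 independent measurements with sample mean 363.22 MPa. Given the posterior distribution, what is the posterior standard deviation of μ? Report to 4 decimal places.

7.2211

For Normal data with known variance σ², a Normal(μ₀, σ₀²) prior on μ is conjugate. Posterior precision = 1/σ₀² + n/σ²; posterior mean is the precision-weighted average of μ₀ and x̄.
σ₀² = 74.34² = 5526.4356, σ² = 28.10² = 789.61; σ² + n·σ₀² = 789.61 + 15·5526.4356 = 83686.144.
Posterior precision = 1/σ₀² + n/σ² = 1/5526.4356 + 15/789.61 = (σ² + n·σ₀²)/(σ₀²σ²) = 83686.144/(5526.4356·789.61); posterior variance σₙ² = σ₀²σ²/(σ² + n·σ₀²) = 5526.4356·789.61/83686.144 = 52.143982.
Posterior SD = √σₙ² = √(5526.4356·789.61/83686.144) = 7.2211.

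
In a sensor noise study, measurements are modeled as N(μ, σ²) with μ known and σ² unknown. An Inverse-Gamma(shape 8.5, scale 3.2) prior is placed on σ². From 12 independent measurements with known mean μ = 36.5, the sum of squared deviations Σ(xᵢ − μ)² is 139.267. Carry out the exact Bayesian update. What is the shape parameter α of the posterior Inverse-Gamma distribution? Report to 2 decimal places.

With known mean μ and an Inverse-Gamma(α, β) prior on σ², the Normal likelihood is conjugate: posterior is Inv-Gamma(α + n/2, β + Σ(xᵢ−μ)²/2).
Posterior: Inv-Gamma(8.5 + 12/2, 3.2 + 139.267/2) = Inv-Gamma(14.50, 72.8335).
Posterior α = 14.50.

14.50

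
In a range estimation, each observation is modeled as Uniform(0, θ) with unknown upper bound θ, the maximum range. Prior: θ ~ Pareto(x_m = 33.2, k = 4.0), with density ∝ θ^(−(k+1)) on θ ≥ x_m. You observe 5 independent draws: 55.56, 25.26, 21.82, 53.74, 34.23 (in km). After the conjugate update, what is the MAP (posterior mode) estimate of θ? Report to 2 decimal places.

55.56

A Pareto(scale x_m, shape k) prior on the upper bound θ of Uniform(0, θ) is conjugate: posterior is Pareto(max(x_m, max xᵢ), k + n).
Sample maximum = 55.56; prior scale x_m = 33.2 → posterior scale = max = 55.56.
Posterior shape = 4.0 + 5 = 9.0.
The Pareto density is decreasing on [x_m, ∞), so the mode is x_m = 55.56.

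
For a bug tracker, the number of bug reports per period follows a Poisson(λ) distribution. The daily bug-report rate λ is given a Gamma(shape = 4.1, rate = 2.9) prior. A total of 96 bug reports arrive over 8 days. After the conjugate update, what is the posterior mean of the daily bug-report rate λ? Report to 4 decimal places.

With a Gamma(shape α, rate β) prior, the Poisson likelihood is conjugate: the posterior is Gamma(α + ΣXᵢ, β + n).
Posterior: Gamma(α+S, β+n) = Gamma(4.1+96, 2.9+8) = Gamma(100.1, 10.9).
Posterior mean = α/β = 100.1/10.9 = 9.1835.

9.1835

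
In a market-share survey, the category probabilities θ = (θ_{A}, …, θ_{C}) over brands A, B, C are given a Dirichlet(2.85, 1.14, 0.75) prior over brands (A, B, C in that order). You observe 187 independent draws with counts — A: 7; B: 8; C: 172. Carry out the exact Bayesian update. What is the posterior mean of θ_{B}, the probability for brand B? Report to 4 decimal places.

0.0477

The Dirichlet prior is conjugate to the Multinomial likelihood: each posterior αⱼ = prior αⱼ + observed count nⱼ.
Posterior concentration: (9.85, 9.14, 172.75), total = 191.74.
E[θ_{B}|data] = α_{B}/Σα = 9.14/191.74 = 0.0477.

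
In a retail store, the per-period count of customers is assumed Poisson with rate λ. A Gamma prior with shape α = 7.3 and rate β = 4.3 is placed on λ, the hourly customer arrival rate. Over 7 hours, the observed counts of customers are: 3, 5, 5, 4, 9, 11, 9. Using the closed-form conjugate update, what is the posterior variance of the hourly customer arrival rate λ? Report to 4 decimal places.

0.4174

With a Gamma(shape α, rate β) prior, the Poisson likelihood is conjugate: the posterior is Gamma(α + ΣXᵢ, β + n).
Sum of counts S = 46 over n = 7 hours.
Posterior: Gamma(α+S, β+n) = Gamma(7.3+46, 4.3+7) = Gamma(53.3, 11.3).
Var = α/β² = 53.3/11.3² = 0.4174.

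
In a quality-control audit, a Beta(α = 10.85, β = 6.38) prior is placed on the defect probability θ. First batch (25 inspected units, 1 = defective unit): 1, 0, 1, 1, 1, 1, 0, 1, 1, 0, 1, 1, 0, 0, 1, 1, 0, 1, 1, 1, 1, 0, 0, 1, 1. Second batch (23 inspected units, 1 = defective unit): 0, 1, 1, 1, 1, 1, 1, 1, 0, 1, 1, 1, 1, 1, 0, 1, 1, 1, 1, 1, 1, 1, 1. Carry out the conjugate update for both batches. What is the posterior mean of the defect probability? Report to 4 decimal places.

The Beta prior is conjugate to a Binomial/Bernoulli likelihood; the update adds successes to α and failures to β.
After batch 1: Beta(10.85+17, 6.38+8) = Beta(27.85, 14.38).
After batch 2: Beta(27.85+20, 14.38+3) = Beta(47.85, 17.38).
Posterior mean = α/(α+β) = 47.85/65.23 = 0.7336.

0.7336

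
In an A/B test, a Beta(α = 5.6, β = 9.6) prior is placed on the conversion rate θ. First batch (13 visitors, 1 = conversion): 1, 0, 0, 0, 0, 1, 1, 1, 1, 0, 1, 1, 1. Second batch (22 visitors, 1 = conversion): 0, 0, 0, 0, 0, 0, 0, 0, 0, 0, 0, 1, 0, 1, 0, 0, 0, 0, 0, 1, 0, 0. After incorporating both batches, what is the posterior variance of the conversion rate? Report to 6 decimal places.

The Beta prior is conjugate to a Binomial/Bernoulli likelihood; the update adds successes to α and failures to β.
After batch 1: Beta(5.6+8, 9.6+5) = Beta(13.6, 14.6).
After batch 2: Beta(13.6+3, 14.6+19) = Beta(16.6, 33.6).
Var = αβ/((α+β)²(α+β+1)) = 16.6·33.6/(50.2²·51.2) = 0.004323.

0.004323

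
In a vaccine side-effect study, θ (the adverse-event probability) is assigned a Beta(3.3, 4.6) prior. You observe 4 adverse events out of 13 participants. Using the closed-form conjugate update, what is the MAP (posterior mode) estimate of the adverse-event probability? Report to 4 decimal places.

0.3333

The Beta prior is conjugate to a Binomial/Bernoulli likelihood; the update adds successes to α and failures to β.
Posterior: Beta(α+k, β+n−k) = Beta(3.3+4, 4.6+9) = Beta(7.3, 13.6).
Mode of Beta(a,b) for a,b>1 is (a−1)/(a+b−2) = 6.3/18.9 = 0.3333.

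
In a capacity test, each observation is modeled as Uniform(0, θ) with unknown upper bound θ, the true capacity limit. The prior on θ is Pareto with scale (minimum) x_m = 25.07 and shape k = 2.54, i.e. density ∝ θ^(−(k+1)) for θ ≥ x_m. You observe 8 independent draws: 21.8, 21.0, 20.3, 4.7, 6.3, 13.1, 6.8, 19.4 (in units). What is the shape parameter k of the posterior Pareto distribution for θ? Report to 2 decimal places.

A Pareto(scale x_m, shape k) prior on the upper bound θ of Uniform(0, θ) is conjugate: posterior is Pareto(max(x_m, max xᵢ), k + n).
Sample maximum = 21.8; prior scale x_m = 25.07 → posterior scale = max = 25.07.
Posterior shape = 2.54 + 8 = 10.54.
Posterior shape k = 10.54.

10.54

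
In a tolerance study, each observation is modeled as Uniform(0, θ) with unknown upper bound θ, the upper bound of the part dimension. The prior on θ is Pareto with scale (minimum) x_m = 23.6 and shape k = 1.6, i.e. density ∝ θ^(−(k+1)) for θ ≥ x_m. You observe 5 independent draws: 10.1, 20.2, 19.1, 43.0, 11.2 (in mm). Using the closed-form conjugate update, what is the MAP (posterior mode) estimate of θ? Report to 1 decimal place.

A Pareto(scale x_m, shape k) prior on the upper bound θ of Uniform(0, θ) is conjugate: posterior is Pareto(max(x_m, max xᵢ), k + n).
Sample maximum = 43.0; prior scale x_m = 23.6 → posterior scale = max = 43.0.
Posterior shape = 1.6 + 5 = 6.6.
The Pareto density is decreasing on [x_m, ∞), so the mode is x_m = 43.0.

43.0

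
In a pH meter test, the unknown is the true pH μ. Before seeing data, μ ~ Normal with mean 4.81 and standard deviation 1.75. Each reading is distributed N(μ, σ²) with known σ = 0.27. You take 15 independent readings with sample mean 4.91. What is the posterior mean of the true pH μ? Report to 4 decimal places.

4.9098

For Normal data with known variance σ², a Normal(μ₀, σ₀²) prior on μ is conjugate. Posterior precision = 1/σ₀² + n/σ²; posterior mean is the precision-weighted average of μ₀ and x̄.
n·x̄ = 15·4.91 = 73.65.
σ₀² = 1.75² = 3.0625, σ² = 0.27² = 0.0729; σ² + n·σ₀² = 0.0729 + 15·3.0625 = 46.0104.
Posterior mean = (μ₀/σ₀² + n·x̄/σ²)/(1/σ₀² + n/σ²) = (σ²·μ₀ + σ₀²·n·x̄)/(σ² + n·σ₀²) = (0.0729·4.81 + 3.0625·73.65)/46.0104 = 225.903774/46.0104 = 4.9098.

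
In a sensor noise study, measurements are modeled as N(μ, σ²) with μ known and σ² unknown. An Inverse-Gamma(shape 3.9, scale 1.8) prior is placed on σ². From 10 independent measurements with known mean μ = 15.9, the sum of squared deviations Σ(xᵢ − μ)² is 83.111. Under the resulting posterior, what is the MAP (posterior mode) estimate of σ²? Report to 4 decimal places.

With known mean μ and an Inverse-Gamma(α, β) prior on σ², the Normal likelihood is conjugate: posterior is Inv-Gamma(α + n/2, β + Σ(xᵢ−μ)²/2).
Posterior: Inv-Gamma(3.9 + 10/2, 1.8 + 83.111/2) = Inv-Gamma(8.90, 43.3555).
Mode = β/(α+1) = 43.3555/9.90 = 4.3793.

4.3793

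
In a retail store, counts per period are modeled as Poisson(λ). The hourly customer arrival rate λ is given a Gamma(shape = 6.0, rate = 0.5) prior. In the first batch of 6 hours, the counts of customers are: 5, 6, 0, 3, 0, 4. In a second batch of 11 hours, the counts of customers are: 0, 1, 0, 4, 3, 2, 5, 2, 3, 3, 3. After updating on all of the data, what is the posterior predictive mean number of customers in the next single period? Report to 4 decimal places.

2.8571

With a Gamma(shape α, rate β) prior, the Poisson likelihood is conjugate: the posterior is Gamma(α + ΣXᵢ, β + n).
Batch 1: sum of counts S = 18 over n = 6 hours.
After batch 1: Gamma(α+S, β+n) = Gamma(6.0+18, 0.5+6) = Gamma(24.0, 6.5).
Batch 2: sum of counts S = 26 over n = 11 hours.
After batch 2: Gamma(α+S, β+n) = Gamma(24.0+26, 6.5+11) = Gamma(50.0, 17.5).
The predictive distribution for one future period is NegBinom with mean α/β = 2.8571.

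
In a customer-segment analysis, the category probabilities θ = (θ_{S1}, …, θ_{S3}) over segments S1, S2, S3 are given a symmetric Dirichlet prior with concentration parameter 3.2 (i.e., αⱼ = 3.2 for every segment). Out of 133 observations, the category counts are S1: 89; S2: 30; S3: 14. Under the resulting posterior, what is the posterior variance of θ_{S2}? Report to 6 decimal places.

0.001244

The Dirichlet prior is conjugate to the Multinomial likelihood: each posterior αⱼ = prior αⱼ + observed count nⱼ.
Posterior concentration: (92.2, 33.2, 17.2), total = 142.6.
Var[θ_j] = α_j(Σα−α_j)/((Σα)²(Σα+1)) = 33.2·109.4/(142.6²·143.6) = 0.001244.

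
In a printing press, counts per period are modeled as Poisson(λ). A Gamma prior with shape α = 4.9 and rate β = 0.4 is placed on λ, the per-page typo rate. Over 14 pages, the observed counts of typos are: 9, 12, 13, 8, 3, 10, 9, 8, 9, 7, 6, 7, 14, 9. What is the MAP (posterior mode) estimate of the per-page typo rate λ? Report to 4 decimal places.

With a Gamma(shape α, rate β) prior, the Poisson likelihood is conjugate: the posterior is Gamma(α + ΣXᵢ, β + n).
Sum of counts S = 124 over n = 14 pages.
Posterior: Gamma(α+S, β+n) = Gamma(4.9+124, 0.4+14) = Gamma(128.9, 14.4).
Mode of Gamma(α,β) for α≥1 is (α−1)/β = 127.9/14.4 = 8.8819.

8.8819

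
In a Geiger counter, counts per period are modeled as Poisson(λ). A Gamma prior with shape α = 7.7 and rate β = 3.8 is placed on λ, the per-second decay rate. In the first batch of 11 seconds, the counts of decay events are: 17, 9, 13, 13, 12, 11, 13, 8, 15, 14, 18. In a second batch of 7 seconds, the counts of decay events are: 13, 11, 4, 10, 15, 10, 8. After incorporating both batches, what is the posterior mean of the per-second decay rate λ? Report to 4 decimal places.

10.1697

With a Gamma(shape α, rate β) prior, the Poisson likelihood is conjugate: the posterior is Gamma(α + ΣXᵢ, β + n).
Batch 1: sum of counts S = 143 over n = 11 seconds.
After batch 1: Gamma(α+S, β+n) = Gamma(7.7+143, 3.8+11) = Gamma(150.7, 14.8).
Batch 2: sum of counts S = 71 over n = 7 seconds.
After batch 2: Gamma(α+S, β+n) = Gamma(150.7+71, 14.8+7) = Gamma(221.7, 21.8).
Posterior mean = α/β = 221.7/21.8 = 10.1697.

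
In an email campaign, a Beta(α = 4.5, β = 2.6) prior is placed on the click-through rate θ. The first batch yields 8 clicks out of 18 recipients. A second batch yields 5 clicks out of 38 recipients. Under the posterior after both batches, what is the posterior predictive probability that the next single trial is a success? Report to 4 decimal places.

The Beta prior is conjugate to a Binomial/Bernoulli likelihood; the update adds successes to α and failures to β.
After batch 1: Beta(4.5+8, 2.6+10) = Beta(12.5, 12.6).
After batch 2: Beta(12.5+5, 12.6+33) = Beta(17.5, 45.6).
For a single future Bernoulli trial, P(success | data) = α/(α+β) = 0.2773.

0.2773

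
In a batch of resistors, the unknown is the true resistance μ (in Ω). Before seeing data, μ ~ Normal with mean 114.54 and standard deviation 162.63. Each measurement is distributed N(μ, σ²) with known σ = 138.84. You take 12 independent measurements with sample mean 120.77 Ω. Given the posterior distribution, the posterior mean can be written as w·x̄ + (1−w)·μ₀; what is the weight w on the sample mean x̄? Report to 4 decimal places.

0.9427

For Normal data with known variance σ², a Normal(μ₀, σ₀²) prior on μ is conjugate. Posterior precision = 1/σ₀² + n/σ²; posterior mean is the precision-weighted average of μ₀ and x̄.
σ₀² = 162.63² = 26448.5169, σ² = 138.84² = 19276.5456. Prior precision 1/σ₀² = 1/26448.5169; data precision n/σ² = 12/19276.5456.
w = (n/σ²)/(1/σ₀² + n/σ²) = n·σ₀²/(σ² + n·σ₀²) = 12·26448.5169/(19276.5456 + 12·26448.5169) = 317382.2028/336658.7484 = 0.9427.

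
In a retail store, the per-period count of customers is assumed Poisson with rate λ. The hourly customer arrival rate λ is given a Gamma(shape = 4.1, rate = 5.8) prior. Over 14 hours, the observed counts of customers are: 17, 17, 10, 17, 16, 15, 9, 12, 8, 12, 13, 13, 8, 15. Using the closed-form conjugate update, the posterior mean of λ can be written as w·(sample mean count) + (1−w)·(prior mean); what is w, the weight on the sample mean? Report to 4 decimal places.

With a Gamma(shape α, rate β) prior, the Poisson likelihood is conjugate: the posterior is Gamma(α + ΣXᵢ, β + n).
Posterior mean = (α₀+S)/(β₀+n) = [n/(β₀+n)]·(S/n) + [β₀/(β₀+n)]·(α₀/β₀), so only n and β₀ enter the weight.
Weight on data w = n/(β₀+n) = 14/(5.8+14) = 14/19.8 = 0.7071.

0.7071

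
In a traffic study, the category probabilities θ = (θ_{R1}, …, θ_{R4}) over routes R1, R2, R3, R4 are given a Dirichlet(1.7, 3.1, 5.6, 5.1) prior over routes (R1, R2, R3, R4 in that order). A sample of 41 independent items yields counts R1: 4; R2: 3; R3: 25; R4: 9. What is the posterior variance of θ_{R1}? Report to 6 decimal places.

The Dirichlet prior is conjugate to the Multinomial likelihood: each posterior αⱼ = prior αⱼ + observed count nⱼ.
Posterior concentration: (5.7, 6.1, 30.6, 14.1), total = 56.5.
Var[θ_j] = α_j(Σα−α_j)/((Σα)²(Σα+1)) = 5.7·50.8/(56.5²·57.5) = 0.001578.

0.001578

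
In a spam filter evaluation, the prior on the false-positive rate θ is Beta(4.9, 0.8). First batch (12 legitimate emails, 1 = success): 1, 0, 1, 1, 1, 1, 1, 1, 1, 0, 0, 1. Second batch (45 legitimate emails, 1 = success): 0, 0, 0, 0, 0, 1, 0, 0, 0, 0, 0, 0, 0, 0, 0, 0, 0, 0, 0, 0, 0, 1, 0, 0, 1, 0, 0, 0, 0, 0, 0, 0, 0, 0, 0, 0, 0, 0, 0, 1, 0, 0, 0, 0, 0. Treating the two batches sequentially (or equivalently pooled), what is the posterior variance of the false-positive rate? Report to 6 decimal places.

0.003202

The Beta prior is conjugate to a Binomial/Bernoulli likelihood; the update adds successes to α and failures to β.
After batch 1: Beta(4.9+9, 0.8+3) = Beta(13.9, 3.8).
After batch 2: Beta(13.9+4, 3.8+41) = Beta(17.9, 44.8).
Var = αβ/((α+β)²(α+β+1)) = 17.9·44.8/(62.7²·63.7) = 0.003202.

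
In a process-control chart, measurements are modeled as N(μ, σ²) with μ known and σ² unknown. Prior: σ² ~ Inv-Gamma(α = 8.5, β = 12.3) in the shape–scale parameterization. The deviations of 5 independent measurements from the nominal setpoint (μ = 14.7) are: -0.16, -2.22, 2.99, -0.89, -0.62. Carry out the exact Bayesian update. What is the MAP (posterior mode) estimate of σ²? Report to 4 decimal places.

1.6529

With known mean μ and an Inverse-Gamma(α, β) prior on σ², the Normal likelihood is conjugate: posterior is Inv-Gamma(α + n/2, β + Σ(xᵢ−μ)²/2).
Σ(xᵢ−μ)² = (-0.16)² + (-2.22)² + (2.99)² + (-0.89)² + (-0.62)² = 15.0706.
Posterior: Inv-Gamma(8.5 + 5/2, 12.3 + 15.0706/2) = Inv-Gamma(11.00, 19.83530).
Mode = β/(α+1) = 19.83530/12.00 = 1.6529.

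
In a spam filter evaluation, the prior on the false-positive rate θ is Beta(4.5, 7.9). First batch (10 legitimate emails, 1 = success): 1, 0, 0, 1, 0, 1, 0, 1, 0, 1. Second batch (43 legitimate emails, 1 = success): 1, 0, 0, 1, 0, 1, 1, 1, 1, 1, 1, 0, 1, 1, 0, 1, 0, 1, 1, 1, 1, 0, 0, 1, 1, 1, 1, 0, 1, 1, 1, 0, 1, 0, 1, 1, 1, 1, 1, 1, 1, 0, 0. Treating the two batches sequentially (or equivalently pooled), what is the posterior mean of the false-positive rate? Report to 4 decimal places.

0.6040

The Beta prior is conjugate to a Binomial/Bernoulli likelihood; the update adds successes to α and failures to β.
After batch 1: Beta(4.5+5, 7.9+5) = Beta(9.5, 12.9).
After batch 2: Beta(9.5+30, 12.9+13) = Beta(39.5, 25.9).
Posterior mean = α/(α+β) = 39.5/65.4 = 0.6040.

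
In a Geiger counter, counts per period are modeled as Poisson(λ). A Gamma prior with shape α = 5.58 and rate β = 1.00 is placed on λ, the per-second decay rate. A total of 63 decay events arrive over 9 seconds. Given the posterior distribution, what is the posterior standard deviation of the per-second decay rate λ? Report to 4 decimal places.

0.8281

With a Gamma(shape α, rate β) prior, the Poisson likelihood is conjugate: the posterior is Gamma(α + ΣXᵢ, β + n).
Posterior: Gamma(α+S, β+n) = Gamma(5.58+63, 1.00+9) = Gamma(68.58, 10.00).
SD = √α/β = √68.58/10.00 = 0.8281.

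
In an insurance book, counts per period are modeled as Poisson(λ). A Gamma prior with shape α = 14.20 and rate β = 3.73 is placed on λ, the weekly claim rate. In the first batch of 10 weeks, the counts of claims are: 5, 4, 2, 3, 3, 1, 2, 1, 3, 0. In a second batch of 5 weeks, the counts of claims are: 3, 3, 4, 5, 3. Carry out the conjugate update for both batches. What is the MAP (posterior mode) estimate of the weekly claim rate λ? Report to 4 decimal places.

With a Gamma(shape α, rate β) prior, the Poisson likelihood is conjugate: the posterior is Gamma(α + ΣXᵢ, β + n).
Batch 1: sum of counts S = 24 over n = 10 weeks.
After batch 1: Gamma(α+S, β+n) = Gamma(14.20+24, 3.73+10) = Gamma(38.20, 13.73).
Batch 2: sum of counts S = 18 over n = 5 weeks.
After batch 2: Gamma(α+S, β+n) = Gamma(38.20+18, 13.73+5) = Gamma(56.20, 18.73).
Mode of Gamma(α,β) for α≥1 is (α−1)/β = 55.20/18.73 = 2.9471.

2.9471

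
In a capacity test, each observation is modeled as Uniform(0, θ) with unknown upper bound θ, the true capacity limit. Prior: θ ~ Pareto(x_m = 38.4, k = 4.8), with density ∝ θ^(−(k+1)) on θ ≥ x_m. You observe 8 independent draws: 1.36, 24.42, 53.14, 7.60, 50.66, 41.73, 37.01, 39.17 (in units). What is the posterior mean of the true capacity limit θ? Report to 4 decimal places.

A Pareto(scale x_m, shape k) prior on the upper bound θ of Uniform(0, θ) is conjugate: posterior is Pareto(max(x_m, max xᵢ), k + n).
Sample maximum = 53.14; prior scale x_m = 38.4 → posterior scale = max = 53.14.
Posterior shape = 4.8 + 8 = 12.8.
E[θ|data] = k·x_m/(k−1) = 12.8·53.14/11.8 = 57.6434.

57.6434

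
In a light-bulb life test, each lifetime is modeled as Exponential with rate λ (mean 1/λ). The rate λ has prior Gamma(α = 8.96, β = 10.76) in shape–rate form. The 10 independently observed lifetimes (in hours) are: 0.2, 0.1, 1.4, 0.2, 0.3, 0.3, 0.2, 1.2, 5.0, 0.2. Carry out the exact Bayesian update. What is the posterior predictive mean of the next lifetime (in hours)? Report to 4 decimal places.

With a Gamma(shape α, rate β) prior on the exponential rate λ, the posterior after n observations with total T = Σxᵢ is Gamma(α+n, β+T).
Sum of observations T = 9.1 hours; n = 10.
Posterior: Gamma(8.96+10, 10.76+9.1) = Gamma(18.96, 19.86).
The predictive distribution for the next observation is Lomax; its mean is β/(α−1) = 19.86/17.96 = 1.1058.

1.1058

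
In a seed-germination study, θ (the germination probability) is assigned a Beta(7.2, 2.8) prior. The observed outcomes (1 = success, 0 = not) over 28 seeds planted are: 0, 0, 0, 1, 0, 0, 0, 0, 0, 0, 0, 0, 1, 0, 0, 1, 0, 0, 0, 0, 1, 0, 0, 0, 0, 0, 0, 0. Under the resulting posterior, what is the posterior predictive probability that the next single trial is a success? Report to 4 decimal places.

The Beta prior is conjugate to a Binomial/Bernoulli likelihood; the update adds successes to α and failures to β.
Posterior: Beta(α+k, β+n−k) = Beta(7.2+4, 2.8+24) = Beta(11.2, 26.8).
For a single future Bernoulli trial, P(success | data) = α/(α+β) = 0.2947.

0.2947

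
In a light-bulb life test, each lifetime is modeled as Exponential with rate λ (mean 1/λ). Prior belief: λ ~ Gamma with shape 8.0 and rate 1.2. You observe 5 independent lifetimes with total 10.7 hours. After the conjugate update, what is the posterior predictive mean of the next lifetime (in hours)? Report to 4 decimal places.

0.9917

With a Gamma(shape α, rate β) prior on the exponential rate λ, the posterior after n observations with total T = Σxᵢ is Gamma(α+n, β+T).
Posterior: Gamma(8.0+5, 1.2+10.7) = Gamma(13.0, 11.9).
The predictive distribution for the next observation is Lomax; its mean is β/(α−1) = 11.9/12.0 = 0.9917.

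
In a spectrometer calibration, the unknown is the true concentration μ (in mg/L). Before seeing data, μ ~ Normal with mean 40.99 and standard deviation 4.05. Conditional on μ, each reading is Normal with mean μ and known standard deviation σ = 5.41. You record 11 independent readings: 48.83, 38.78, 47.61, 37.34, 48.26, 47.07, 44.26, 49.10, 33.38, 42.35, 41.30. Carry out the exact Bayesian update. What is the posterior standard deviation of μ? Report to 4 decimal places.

1.5131

For Normal data with known variance σ², a Normal(μ₀, σ₀²) prior on μ is conjugate. Posterior precision = 1/σ₀² + n/σ²; posterior mean is the precision-weighted average of μ₀ and x̄.
σ₀² = 4.05² = 16.4025, σ² = 5.41² = 29.2681; σ² + n·σ₀² = 29.2681 + 11·16.4025 = 209.6956.
Posterior precision = 1/σ₀² + n/σ² = 1/16.4025 + 11/29.2681 = (σ² + n·σ₀²)/(σ₀²σ²) = 209.6956/(16.4025·29.2681); posterior variance σₙ² = σ₀²σ²/(σ² + n·σ₀²) = 16.4025·29.2681/209.6956 = 2.289366.
Posterior SD = √σₙ² = √(16.4025·29.2681/209.6956) = 1.5131.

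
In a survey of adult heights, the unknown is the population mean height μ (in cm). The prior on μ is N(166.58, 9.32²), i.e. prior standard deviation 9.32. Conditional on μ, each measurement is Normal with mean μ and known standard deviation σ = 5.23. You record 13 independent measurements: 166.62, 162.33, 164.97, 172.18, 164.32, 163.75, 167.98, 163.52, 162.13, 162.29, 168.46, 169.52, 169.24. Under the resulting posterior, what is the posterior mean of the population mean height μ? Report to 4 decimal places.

For Normal data with known variance σ², a Normal(μ₀, σ₀²) prior on μ is conjugate. Posterior precision = 1/σ₀² + n/σ²; posterior mean is the precision-weighted average of μ₀ and x̄.
Σxᵢ = 166.62 + 162.33 + 164.97 + 172.18 + 164.32 + 163.75 + 167.98 + 163.52 + 162.13 + 162.29 + 168.46 + 169.52 + 169.24 = 2157.31, so n·x̄ = 2157.31.
σ₀² = 9.32² = 86.8624, σ² = 5.23² = 27.3529; σ² + n·σ₀² = 27.3529 + 13·86.8624 = 1156.5641.
Posterior mean = (μ₀/σ₀² + n·x̄/σ²)/(1/σ₀² + n/σ²) = (σ²·μ₀ + σ₀²·n·x̄)/(σ² + n·σ₀²) = (27.3529·166.58 + 86.8624·2157.31)/1156.5641 = 191945.570226/1156.5641 = 165.9619.

165.9619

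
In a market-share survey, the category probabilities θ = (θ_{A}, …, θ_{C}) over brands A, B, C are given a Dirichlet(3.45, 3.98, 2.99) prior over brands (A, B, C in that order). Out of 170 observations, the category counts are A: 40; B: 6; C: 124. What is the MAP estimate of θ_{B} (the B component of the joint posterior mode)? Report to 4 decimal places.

The Dirichlet prior is conjugate to the Multinomial likelihood: each posterior αⱼ = prior αⱼ + observed count nⱼ.
Posterior concentration: (43.45, 9.98, 126.99), total = 180.42.
Joint mode component: (α_{B}−1)/(Σα−K) = 8.98/177.42 = 0.0506.

0.0506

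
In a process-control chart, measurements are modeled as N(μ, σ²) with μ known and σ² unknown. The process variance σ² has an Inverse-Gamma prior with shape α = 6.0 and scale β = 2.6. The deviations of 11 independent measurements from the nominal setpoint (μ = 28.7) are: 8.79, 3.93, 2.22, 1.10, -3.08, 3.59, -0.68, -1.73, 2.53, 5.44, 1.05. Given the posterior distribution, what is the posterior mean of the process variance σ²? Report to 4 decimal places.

With known mean μ and an Inverse-Gamma(α, β) prior on σ², the Normal likelihood is conjugate: posterior is Inv-Gamma(α + n/2, β + Σ(xᵢ−μ)²/2).
Σ(xᵢ−μ)² = (8.79)² + (3.93)² + (2.22)² + (1.10)² + (-3.08)² + (3.59)² + (-0.68)² + (-1.73)² + (2.53)² + (5.44)² + (1.05)² = 161.7742.
Posterior: Inv-Gamma(6.0 + 11/2, 2.6 + 161.7742/2) = Inv-Gamma(11.50, 83.48710).
E[σ²|data] = β/(α−1) = 83.48710/10.50 = 7.9512.

7.9512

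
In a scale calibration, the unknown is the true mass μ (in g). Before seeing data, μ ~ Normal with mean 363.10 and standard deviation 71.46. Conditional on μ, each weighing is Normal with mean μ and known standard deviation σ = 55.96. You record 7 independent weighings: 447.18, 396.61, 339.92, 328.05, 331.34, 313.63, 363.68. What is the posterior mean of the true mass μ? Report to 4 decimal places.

For Normal data with known variance σ², a Normal(μ₀, σ₀²) prior on μ is conjugate. Posterior precision = 1/σ₀² + n/σ²; posterior mean is the precision-weighted average of μ₀ and x̄.
Σxᵢ = 447.18 + 396.61 + 339.92 + 328.05 + 331.34 + 313.63 + 363.68 = 2520.41, so n·x̄ = 2520.41.
σ₀² = 71.46² = 5106.5316, σ² = 55.96² = 3131.5216; σ² + n·σ₀² = 3131.5216 + 7·5106.5316 = 38877.2428.
Posterior mean = (μ₀/σ₀² + n·x̄/σ²)/(1/σ₀² + n/σ²) = (σ²·μ₀ + σ₀²·n·x̄)/(σ² + n·σ₀²) = (3131.5216·363.10 + 5106.5316·2520.41)/38877.2428 = 14007608.802916/38877.2428 = 360.3036.

360.3036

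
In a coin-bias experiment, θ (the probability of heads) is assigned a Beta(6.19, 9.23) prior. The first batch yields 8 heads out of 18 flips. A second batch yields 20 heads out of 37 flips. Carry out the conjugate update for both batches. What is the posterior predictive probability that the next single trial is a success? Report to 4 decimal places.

The Beta prior is conjugate to a Binomial/Bernoulli likelihood; the update adds successes to α and failures to β.
After batch 1: Beta(6.19+8, 9.23+10) = Beta(14.19, 19.23).
After batch 2: Beta(14.19+20, 19.23+17) = Beta(34.19, 36.23).
For a single future Bernoulli trial, P(success | data) = α/(α+β) = 0.4855.

0.4855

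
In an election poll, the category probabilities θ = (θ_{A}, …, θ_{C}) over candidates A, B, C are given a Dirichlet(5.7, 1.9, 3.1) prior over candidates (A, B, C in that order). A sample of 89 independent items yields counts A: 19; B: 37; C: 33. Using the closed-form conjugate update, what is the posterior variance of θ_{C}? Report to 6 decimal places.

The Dirichlet prior is conjugate to the Multinomial likelihood: each posterior αⱼ = prior αⱼ + observed count nⱼ.
Posterior concentration: (24.7, 38.9, 36.1), total = 99.7.
Var[θ_j] = α_j(Σα−α_j)/((Σα)²(Σα+1)) = 36.1·63.6/(99.7²·100.7) = 0.002294.

0.002294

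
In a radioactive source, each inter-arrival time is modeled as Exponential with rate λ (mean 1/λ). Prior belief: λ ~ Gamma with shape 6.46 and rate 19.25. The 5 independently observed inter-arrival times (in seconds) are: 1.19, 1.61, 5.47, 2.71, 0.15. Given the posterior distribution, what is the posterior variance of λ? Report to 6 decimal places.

With a Gamma(shape α, rate β) prior on the exponential rate λ, the posterior after n observations with total T = Σxᵢ is Gamma(α+n, β+T).
Sum of observations T = 11.13 seconds; n = 5.
Posterior: Gamma(6.46+5, 19.25+11.13) = Gamma(11.46, 30.38).
Var = α/β² = 0.012417.

0.012417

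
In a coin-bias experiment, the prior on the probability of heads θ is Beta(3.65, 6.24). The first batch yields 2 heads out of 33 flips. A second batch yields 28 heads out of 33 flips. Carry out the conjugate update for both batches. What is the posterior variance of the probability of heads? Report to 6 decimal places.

0.003210

The Beta prior is conjugate to a Binomial/Bernoulli likelihood; the update adds successes to α and failures to β.
After batch 1: Beta(3.65+2, 6.24+31) = Beta(5.65, 37.24).
After batch 2: Beta(5.65+28, 37.24+5) = Beta(33.65, 42.24).
Var = αβ/((α+β)²(α+β+1)) = 33.65·42.24/(75.89²·76.89) = 0.003210.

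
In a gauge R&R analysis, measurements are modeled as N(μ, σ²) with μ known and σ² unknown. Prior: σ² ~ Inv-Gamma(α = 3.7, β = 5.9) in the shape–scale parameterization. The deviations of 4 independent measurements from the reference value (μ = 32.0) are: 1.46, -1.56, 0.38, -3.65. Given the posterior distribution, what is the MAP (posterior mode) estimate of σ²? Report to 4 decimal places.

With known mean μ and an Inverse-Gamma(α, β) prior on σ², the Normal likelihood is conjugate: posterior is Inv-Gamma(α + n/2, β + Σ(xᵢ−μ)²/2).
Σ(xᵢ−μ)² = (1.46)² + (-1.56)² + (0.38)² + (-3.65)² = 18.0321.
Posterior: Inv-Gamma(3.7 + 4/2, 5.9 + 18.0321/2) = Inv-Gamma(5.70, 14.91605).
Mode = β/(α+1) = 14.91605/6.70 = 2.2263.

2.2263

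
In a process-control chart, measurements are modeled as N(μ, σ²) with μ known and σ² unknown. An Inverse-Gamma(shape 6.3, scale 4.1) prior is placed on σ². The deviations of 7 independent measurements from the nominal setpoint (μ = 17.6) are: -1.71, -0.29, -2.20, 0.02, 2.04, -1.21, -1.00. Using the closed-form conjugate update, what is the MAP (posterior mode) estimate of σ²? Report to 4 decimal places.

With known mean μ and an Inverse-Gamma(α, β) prior on σ², the Normal likelihood is conjugate: posterior is Inv-Gamma(α + n/2, β + Σ(xᵢ−μ)²/2).
Σ(xᵢ−μ)² = (-1.71)² + (-0.29)² + (-2.20)² + (0.02)² + (2.04)² + (-1.21)² + (-1.00)² = 14.4743.
Posterior: Inv-Gamma(6.3 + 7/2, 4.1 + 14.4743/2) = Inv-Gamma(9.80, 11.33715).
Mode = β/(α+1) = 11.33715/10.80 = 1.0497.

1.0497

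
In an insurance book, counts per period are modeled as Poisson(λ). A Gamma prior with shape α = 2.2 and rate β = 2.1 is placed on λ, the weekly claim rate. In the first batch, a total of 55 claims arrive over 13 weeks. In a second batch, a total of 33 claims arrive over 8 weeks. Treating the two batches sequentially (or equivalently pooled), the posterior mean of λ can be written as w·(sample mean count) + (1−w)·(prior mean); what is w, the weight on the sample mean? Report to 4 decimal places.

0.9091

With a Gamma(shape α, rate β) prior, the Poisson likelihood is conjugate: the posterior is Gamma(α + ΣXᵢ, β + n).
Total number of weeks: n = 13 + 8 = 21.
Posterior mean = (α₀+S)/(β₀+n) = [n/(β₀+n)]·(S/n) + [β₀/(β₀+n)]·(α₀/β₀), so only n and β₀ enter the weight.
Weight on data w = n/(β₀+n) = 21/(2.1+21) = 21/23.1 = 0.9091.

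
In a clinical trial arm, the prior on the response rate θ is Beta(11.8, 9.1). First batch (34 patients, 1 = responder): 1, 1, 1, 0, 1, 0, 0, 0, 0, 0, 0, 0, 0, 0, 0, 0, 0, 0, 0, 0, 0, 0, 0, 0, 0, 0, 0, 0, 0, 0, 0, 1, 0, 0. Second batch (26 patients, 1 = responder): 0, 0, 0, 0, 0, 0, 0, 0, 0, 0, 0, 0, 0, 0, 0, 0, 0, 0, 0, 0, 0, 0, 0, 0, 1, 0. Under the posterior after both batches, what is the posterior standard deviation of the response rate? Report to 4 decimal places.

0.0458

The Beta prior is conjugate to a Binomial/Bernoulli likelihood; the update adds successes to α and failures to β.
After batch 1: Beta(11.8+5, 9.1+29) = Beta(16.8, 38.1).
After batch 2: Beta(16.8+1, 38.1+25) = Beta(17.8, 63.1).
Var = αβ/((α+β)²(α+β+1)) = 17.8·63.1/(80.9²·81.9) = 0.00209541; SD = √0.00209541 = 0.0458.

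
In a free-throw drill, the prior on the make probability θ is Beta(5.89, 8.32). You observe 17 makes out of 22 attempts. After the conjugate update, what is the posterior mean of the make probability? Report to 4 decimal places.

0.6321

The Beta prior is conjugate to a Binomial/Bernoulli likelihood; the update adds successes to α and failures to β.
Posterior: Beta(α+k, β+n−k) = Beta(5.89+17, 8.32+5) = Beta(22.89, 13.32).
Posterior mean = α/(α+β) = 22.89/36.21 = 0.6321.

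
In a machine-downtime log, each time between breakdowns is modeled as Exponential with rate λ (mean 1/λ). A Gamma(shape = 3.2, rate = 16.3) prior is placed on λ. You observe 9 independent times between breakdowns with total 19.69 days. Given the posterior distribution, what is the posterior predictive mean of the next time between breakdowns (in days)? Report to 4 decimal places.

With a Gamma(shape α, rate β) prior on the exponential rate λ, the posterior after n observations with total T = Σxᵢ is Gamma(α+n, β+T).
Posterior: Gamma(3.2+9, 16.3+19.69) = Gamma(12.2, 35.99).
The predictive distribution for the next observation is Lomax; its mean is β/(α−1) = 35.99/11.2 = 3.2134.

3.2134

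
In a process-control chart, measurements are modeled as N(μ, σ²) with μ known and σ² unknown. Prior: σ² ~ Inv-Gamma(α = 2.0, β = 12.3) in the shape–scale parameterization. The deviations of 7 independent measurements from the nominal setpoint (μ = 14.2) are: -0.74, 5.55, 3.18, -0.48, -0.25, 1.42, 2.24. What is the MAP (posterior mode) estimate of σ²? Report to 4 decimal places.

With known mean μ and an Inverse-Gamma(α, β) prior on σ², the Normal likelihood is conjugate: posterior is Inv-Gamma(α + n/2, β + Σ(xᵢ−μ)²/2).
Σ(xᵢ−μ)² = (-0.74)² + (5.55)² + (3.18)² + (-0.48)² + (-0.25)² + (1.42)² + (2.24)² = 48.7894.
Posterior: Inv-Gamma(2.0 + 7/2, 12.3 + 48.7894/2) = Inv-Gamma(5.50, 36.69470).
Mode = β/(α+1) = 36.69470/6.50 = 5.6453.

5.6453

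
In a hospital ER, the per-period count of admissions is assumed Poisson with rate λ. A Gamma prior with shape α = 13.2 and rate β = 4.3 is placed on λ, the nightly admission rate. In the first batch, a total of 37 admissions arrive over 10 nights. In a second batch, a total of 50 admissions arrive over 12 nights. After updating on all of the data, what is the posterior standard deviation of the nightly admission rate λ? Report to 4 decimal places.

0.3806

With a Gamma(shape α, rate β) prior, the Poisson likelihood is conjugate: the posterior is Gamma(α + ΣXᵢ, β + n).
After batch 1: Gamma(α+S, β+n) = Gamma(13.2+37, 4.3+10) = Gamma(50.2, 14.3).
After batch 2: Gamma(α+S, β+n) = Gamma(50.2+50, 14.3+12) = Gamma(100.2, 26.3).
SD = √α/β = √100.2/26.3 = 0.3806.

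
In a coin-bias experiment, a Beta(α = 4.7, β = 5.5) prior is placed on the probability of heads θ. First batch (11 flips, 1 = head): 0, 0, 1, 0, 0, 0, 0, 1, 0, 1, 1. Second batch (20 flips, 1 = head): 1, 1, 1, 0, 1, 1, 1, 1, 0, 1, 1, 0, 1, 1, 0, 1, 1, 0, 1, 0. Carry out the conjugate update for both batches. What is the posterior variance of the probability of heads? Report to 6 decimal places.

The Beta prior is conjugate to a Binomial/Bernoulli likelihood; the update adds successes to α and failures to β.
After batch 1: Beta(4.7+4, 5.5+7) = Beta(8.7, 12.5).
After batch 2: Beta(8.7+14, 12.5+6) = Beta(22.7, 18.5).
Var = αβ/((α+β)²(α+β+1)) = 22.7·18.5/(41.2²·42.2) = 0.005863.

0.005863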